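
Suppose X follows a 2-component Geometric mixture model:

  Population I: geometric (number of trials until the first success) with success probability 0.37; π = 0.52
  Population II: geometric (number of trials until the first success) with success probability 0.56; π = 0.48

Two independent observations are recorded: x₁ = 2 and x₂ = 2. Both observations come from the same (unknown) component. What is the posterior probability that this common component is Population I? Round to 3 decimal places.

Posterior ∝ prior × likelihood, so P(k | x) ∝ w_k f_k(x); normalise over all components.
Since both observations come from the same component, the likelihood for component k is f_k(x₁)·f_k(x₂).
  L_I = [0.2331] × [0.2331] = 0.0543356
  L_II = [0.2464] × [0.2464] = 0.060713
Unnormalised posteriors:
  w_I·L_I = 0.52 × 0.0543356 = 0.0282545
  w_II·L_II = 0.48 × 0.060713 = 0.0291422
Marginal: 0.0282545 + 0.0291422 = 0.0573967
P(Population I | x₁, x₂) = 0.0282545 / 0.0573967 ≈ 0.492

0.492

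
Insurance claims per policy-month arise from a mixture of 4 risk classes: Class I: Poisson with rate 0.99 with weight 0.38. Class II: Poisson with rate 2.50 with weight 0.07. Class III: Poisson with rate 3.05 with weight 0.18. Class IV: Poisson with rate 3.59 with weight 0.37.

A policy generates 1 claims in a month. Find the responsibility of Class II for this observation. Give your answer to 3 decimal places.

Posterior ∝ prior × likelihood, so P(k | x) ∝ P(Z=k) f_k(x); normalise over all components.
Component likelihoods at x = 1 claims:
  f_I = 0.367861
  f_II = 0.205212
  f_III = 0.144445
  f_IV = 0.099078
Weight by the priors:
  P(Z=I)·f_I = 0.38 × 0.367861 = 0.139787
  P(Z=II)·f_II = 0.07 × 0.205212 = 0.0143649
  P(Z=III)·f_III = 0.18 × 0.144445 = 0.026
  P(Z=IV)·f_IV = 0.37 × 0.099078 = 0.0366589
Marginal: 0.139787 + 0.0143649 + 0.026 + 0.0366589 = 0.216811
Responsibility of Class II: 0.0143649 / 0.216811 ≈ 0.066

0.066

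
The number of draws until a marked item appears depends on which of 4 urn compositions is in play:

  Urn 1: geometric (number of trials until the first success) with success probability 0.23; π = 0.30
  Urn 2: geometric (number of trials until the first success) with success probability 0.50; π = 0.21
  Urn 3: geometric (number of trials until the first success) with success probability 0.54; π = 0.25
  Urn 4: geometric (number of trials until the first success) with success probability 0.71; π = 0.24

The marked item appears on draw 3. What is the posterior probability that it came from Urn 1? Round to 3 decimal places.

The responsibility of component k is w_k f_k(x) divided by Σ_j w_j f_j(x).
Evaluate each component's likelihood at the observed value:
  L_1 = 0.136367
  L_2 = 0.125
  L_3 = 0.114264
  L_4 = 0.059711
Multiply by the mixture weights:
  w_1·L_1 = 0.30 × 0.136367 = 0.0409101
  w_2·L_2 = 0.21 × 0.125 = 0.02625
  w_3·L_3 = 0.25 × 0.114264 = 0.028566
  w_4·L_4 = 0.24 × 0.059711 = 0.0143306
Denominator: 0.0409101 + 0.02625 + 0.028566 + 0.0143306 = 0.110057
P(Urn 1 | data) = 0.0409101 / 0.110057 ≈ 0.372

0.372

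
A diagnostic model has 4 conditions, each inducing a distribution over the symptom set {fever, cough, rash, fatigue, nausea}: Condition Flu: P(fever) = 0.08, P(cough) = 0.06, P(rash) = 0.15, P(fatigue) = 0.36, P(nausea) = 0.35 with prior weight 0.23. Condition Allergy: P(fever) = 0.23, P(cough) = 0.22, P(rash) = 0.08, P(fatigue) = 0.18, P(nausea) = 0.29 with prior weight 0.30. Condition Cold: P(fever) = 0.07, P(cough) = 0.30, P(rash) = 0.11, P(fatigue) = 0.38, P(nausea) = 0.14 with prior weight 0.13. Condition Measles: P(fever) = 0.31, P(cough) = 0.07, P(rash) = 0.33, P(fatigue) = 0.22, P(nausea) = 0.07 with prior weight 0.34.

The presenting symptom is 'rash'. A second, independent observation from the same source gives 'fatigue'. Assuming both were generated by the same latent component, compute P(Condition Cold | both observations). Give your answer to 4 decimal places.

The responsibility of component k is π_k f_k(x) divided by Σ_j π_j f_j(x).
Since both observations come from the same component, the likelihood for component k is f_k(x₁)·f_k(x₂).
  L_Flu = [0.15] × [0.36] = 0.054
  L_Allergy = [0.08] × [0.18] = 0.0144
  L_Cold = [0.11] × [0.38] = 0.0418
  L_Measles = [0.33] × [0.22] = 0.0726
Unnormalised posteriors:
  π_Flu·L_Flu = 0.23 × 0.054 = 0.01242
  π_Allergy·L_Allergy = 0.30 × 0.0144 = 0.00432
  π_Cold·L_Cold = 0.13 × 0.0418 = 0.005434
  π_Measles·L_Measles = 0.34 × 0.0726 = 0.024684
Evidence: 0.01242 + 0.00432 + 0.005434 + 0.024684 = 0.046858
Responsibility of Condition Cold: 0.005434 / 0.046858 ≈ 0.1160

0.1160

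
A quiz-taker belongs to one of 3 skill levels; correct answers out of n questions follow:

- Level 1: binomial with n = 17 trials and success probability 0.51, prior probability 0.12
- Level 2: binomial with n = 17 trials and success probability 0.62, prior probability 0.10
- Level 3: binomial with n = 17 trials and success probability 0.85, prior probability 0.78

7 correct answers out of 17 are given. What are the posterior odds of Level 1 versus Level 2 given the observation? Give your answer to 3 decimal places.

The posterior odds equal the prior odds times the likelihood ratio: (w_i/w_j)·(f_i(x)/f_j(x)).
Component likelihoods at x = 7 correct answers out of 17:
  f_1 = C(17,7)·0.51^7·0.49^10 = 19448·0.00897411·0.000797923 = 0.13926
  f_2 = C(17,7)·0.62^7·0.38^10 = 19448·0.0352161·6.27821e-05 = 0.0429984
  f_3 = C(17,7)·0.85^7·0.15^10 = 19448·0.320577·5.7665e-09 = 3.59517e-05
0.0167112 / 0.00429984 ≈ 3.886

3.886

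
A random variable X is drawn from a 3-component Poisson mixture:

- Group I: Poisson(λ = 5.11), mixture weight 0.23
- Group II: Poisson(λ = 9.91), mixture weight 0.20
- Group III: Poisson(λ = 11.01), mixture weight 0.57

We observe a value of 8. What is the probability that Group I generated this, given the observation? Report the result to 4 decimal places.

0.1791

By Bayes' theorem, P(k | x) = π_k f_k(x) / Σ_j π_j f_j(x).
Evaluate each component's likelihood at the observed value:
  L_I = 0.0695988
  L_II = 0.114607
  L_III = 0.0885515
Weight by the priors:
  π_I·L_I = 0.23 × 0.0695988 = 0.0160077
  π_II·L_II = 0.20 × 0.114607 = 0.0229214
  π_III·L_III = 0.57 × 0.0885515 = 0.0504743
Marginal: 0.0160077 + 0.0229214 + 0.0504743 = 0.0894034
Responsibility of Group I: 0.0160077 / 0.0894034 ≈ 0.1791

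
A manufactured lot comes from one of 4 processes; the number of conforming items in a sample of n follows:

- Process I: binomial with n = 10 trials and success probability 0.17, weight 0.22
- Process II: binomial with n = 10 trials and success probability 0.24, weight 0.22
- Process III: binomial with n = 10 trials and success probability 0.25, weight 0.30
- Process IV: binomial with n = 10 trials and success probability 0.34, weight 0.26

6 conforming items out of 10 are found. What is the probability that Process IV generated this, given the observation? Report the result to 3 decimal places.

0.657

By Bayes' theorem, P(k | x) = π_k f_k(x) / Σ_j π_j f_j(x).
Binomial probabilities:
  p_I = C(10,6)·0.17^6·0.83^4 = 210·2.41376e-05·0.474583 = 0.00240561
  p_II = C(10,6)·0.24^6·0.76^4 = 210·0.000191103·0.333622 = 0.0133888
  p_III = C(10,6)·0.25^6·0.75^4 = 210·0.000244141·0.316406 = 0.016222
  p_IV = C(10,6)·0.34^6·0.66^4 = 210·0.0015448·0.189747 = 0.0615557
Prior × likelihood for each component:
  π_I·p_I = 0.22 × 0.00240561 = 0.000529234
  π_II·p_II = 0.22 × 0.0133888 = 0.00294553
  π_III·p_III = 0.30 × 0.016222 = 0.0048666
  π_IV·p_IV = 0.26 × 0.0615557 = 0.0160045
Normaliser: 0.000529234 + 0.00294553 + 0.0048666 + 0.0160045 = 0.0243459
So the posterior for Process IV is 0.0160045 / 0.0243459 ≈ 0.657.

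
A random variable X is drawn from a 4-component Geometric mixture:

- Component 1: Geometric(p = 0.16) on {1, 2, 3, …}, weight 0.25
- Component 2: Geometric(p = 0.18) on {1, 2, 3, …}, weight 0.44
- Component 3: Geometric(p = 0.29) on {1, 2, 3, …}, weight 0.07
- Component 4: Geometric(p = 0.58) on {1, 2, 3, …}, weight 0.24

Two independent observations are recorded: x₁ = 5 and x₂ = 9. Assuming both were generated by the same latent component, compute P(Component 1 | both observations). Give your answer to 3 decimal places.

The responsibility of component k is π_k f_k(x) divided by Σ_j π_j f_j(x).
Since both observations come from the same component, the likelihood for component k is f_k(x₁)·f_k(x₂).
  L_1 = [0.0796594] × [0.0396601] = 0.0031593
  L_2 = [0.0813819] × [0.0367945] = 0.00299441
  L_3 = [0.0736939] × [0.0187269] = 0.00138005
  L_4 = [0.0180478] × [0.000561594] = 1.01356e-05
Prior × likelihood for each component:
  π_1·L_1 = 0.25 × 0.0031593 = 0.000789826
  π_2·L_2 = 0.44 × 0.00299441 = 0.00131754
  π_3·L_3 = 0.07 × 0.00138005 = 9.66038e-05
  π_4·L_4 = 0.24 × 1.01356e-05 = 2.43253e-06
Evidence: 0.000789826 + 0.00131754 + 9.66038e-05 + 2.43253e-06 = 0.0022064
P(Component 1 | x₁, x₂) ≈ 0.358

0.358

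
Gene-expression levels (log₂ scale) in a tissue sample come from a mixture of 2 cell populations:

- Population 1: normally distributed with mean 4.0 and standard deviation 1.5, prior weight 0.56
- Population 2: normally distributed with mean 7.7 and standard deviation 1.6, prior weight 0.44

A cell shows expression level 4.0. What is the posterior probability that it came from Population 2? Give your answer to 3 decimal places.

Apply Bayes' rule: the posterior for each component is proportional to its prior times its likelihood at x.
Normal densities:
  p_1 = (1/(1.5·√(2π)))·exp(−(4.0−4.0)²/(2·1.5²)) = 0.265962·exp(-0.00000) = 0.265962
  p_2 = (1/(1.6·√(2π)))·exp(−(4.0−7.7)²/(2·1.6²)) = 0.249339·exp(-2.67383) = 0.0172013
Unnormalised posteriors:
  w_1·p_1 = 0.56 × 0.265962 = 0.148938
  w_2·p_2 = 0.44 × 0.0172013 = 0.00756857
Normaliser: 0.148938 + 0.00756857 = 0.156507
P(Population 2 | 4.0) = 0.00756857 / 0.156507 ≈ 0.048

0.048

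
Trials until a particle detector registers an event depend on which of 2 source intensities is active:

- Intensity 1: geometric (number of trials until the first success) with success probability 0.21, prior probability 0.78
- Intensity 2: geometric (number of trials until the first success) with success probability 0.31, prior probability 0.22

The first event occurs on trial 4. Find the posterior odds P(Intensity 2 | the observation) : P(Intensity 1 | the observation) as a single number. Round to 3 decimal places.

0.277

Since P(k|x) ∝ w_k f_k(x), the posterior odds are w_i f_i(x) / (w_j f_j(x)).
Component likelihoods at x = 4:
  L_1 = 0.21·(1−0.21)^3 = 0.21·0.493039 = 0.103538
  L_2 = 0.31·(1−0.31)^3 = 0.31·0.328509 = 0.101838
Odds = (0.22/0.78) × (0.101838/0.103538) = 0.282051 × 0.983577 ≈ 0.277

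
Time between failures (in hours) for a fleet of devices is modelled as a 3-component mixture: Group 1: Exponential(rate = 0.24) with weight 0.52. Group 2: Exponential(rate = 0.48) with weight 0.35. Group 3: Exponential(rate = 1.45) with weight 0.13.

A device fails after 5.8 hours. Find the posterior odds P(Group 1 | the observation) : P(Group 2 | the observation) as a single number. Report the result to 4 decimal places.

2.9884

Only the two components matter; the odds are (π_i f_i(x)) / (π_j f_j(x)).
Component likelihoods at x = 5.8 hours:
  L_1 = 0.24·e^(−0.24·5.8) = 0.24·e^(−1.3920) = 0.0596586
  L_2 = 0.48·e^(−0.48·5.8) = 0.48·e^(−2.7840) = 0.0296596
  L_3 = 1.45·e^(−1.45·5.8) = 1.45·e^(−8.4100) = 0.000322813
0.0310225 / 0.0103809 ≈ 2.9884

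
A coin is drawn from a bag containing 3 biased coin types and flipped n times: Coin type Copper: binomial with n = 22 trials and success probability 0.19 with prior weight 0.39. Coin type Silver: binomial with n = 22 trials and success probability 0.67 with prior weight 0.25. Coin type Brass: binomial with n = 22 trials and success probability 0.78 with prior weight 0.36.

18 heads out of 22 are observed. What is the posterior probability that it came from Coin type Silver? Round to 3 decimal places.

0.186

Apply Bayes' rule: the posterior for each component is proportional to its prior times its likelihood at x.
Binomial probabilities:
  f_Copper = C(22,18)·0.19^18·0.81^4 = 7315·1.04127e-13·0.430467 = 3.27883e-10
  f_Silver = C(22,18)·0.67^18·0.33^4 = 7315·0.000740196·0.0118592 = 0.0642121
  f_Brass = C(22,18)·0.78^18·0.22^4 = 7315·0.011421·0.00234256 = 0.195708
Prior × likelihood for each component:
  π_Copper·f_Copper = 0.39 × 3.27883e-10 = 1.27874e-10
  π_Silver·f_Silver = 0.25 × 0.0642121 = 0.016053
  π_Brass·f_Brass = 0.36 × 0.195708 = 0.0704548
Sum: 1.27874e-10 + 0.016053 + 0.0704548 = 0.0865078
Responsibility of Coin type Silver: 0.016053 / 0.0865078 ≈ 0.186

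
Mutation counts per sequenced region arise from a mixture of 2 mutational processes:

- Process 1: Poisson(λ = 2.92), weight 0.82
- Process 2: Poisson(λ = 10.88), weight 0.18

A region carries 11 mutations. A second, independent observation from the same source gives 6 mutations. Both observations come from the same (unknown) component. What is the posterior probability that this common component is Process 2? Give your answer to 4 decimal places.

0.9928

Apply Bayes' rule: the posterior for each component is proportional to its prior times its likelihood at x.
Since both observations come from the same component, the likelihood for component k is f_k(x₁)·f_k(x₂).
  L_1 = [0.000177793] × [0.0464328] = 8.25544e-06
  L_2 = [0.119299] × [0.0433827] = 0.00517553
Unnormalised posteriors:
  w_1·L_1 = 0.82 × 8.25544e-06 = 6.76946e-06
  w_2·L_2 = 0.18 × 0.00517553 = 0.000931596
Denominator: 6.76946e-06 + 0.000931596 = 0.000938365
Responsibility of Process 2: 0.000931596 / 0.000938365 ≈ 0.9928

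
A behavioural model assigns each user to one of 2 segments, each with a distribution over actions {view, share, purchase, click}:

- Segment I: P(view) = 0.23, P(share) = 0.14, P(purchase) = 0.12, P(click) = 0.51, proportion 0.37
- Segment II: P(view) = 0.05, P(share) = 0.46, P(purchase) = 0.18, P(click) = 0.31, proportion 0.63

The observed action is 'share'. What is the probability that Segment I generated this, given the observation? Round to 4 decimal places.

By Bayes' theorem, P(k | x) = π_k f_k(x) / Σ_j π_j f_j(x).
Categorical probabilities:
  p_I = P(share | comp) = 0.14
  p_II = P(share | comp) = 0.46
Prior × likelihood for each component:
  π_I·p_I = 0.37 × 0.14 = 0.0518
  π_II·p_II = 0.63 × 0.46 = 0.2898
Normaliser: 0.0518 + 0.2898 = 0.3416
P(Segment I | the observation) = 0.0518 / 0.3416 ≈ 0.1516

0.1516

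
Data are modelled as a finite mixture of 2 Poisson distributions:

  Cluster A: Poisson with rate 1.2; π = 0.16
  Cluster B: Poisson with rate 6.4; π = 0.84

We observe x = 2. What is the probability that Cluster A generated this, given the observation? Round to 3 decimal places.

Apply Bayes' rule: the posterior for each component is proportional to its prior times its likelihood at x.
Component likelihoods at x = 2:
  p_A = e^(−1.2)·1.2^2/2! = 0.21686
  p_B = e^(−6.4)·6.4^2/2! = 0.0340287
Unnormalised posteriors:
  w_A·p_A = 0.16 × 0.21686 = 0.0346976
  w_B·p_B = 0.84 × 0.0340287 = 0.0285841
Marginal: 0.0346976 + 0.0285841 = 0.0632817
P(Cluster A | x) = 0.0346976 / 0.0632817 ≈ 0.548

0.548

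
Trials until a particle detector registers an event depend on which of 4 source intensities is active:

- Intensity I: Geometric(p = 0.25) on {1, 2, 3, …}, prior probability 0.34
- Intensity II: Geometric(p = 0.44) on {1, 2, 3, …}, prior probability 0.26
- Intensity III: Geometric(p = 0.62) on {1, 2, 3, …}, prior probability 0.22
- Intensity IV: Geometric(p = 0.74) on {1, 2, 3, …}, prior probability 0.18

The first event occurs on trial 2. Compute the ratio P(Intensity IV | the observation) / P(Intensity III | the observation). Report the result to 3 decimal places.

0.668

Since P(k|x) ∝ P(Z=k) f_k(x), the posterior odds are P(Z=i) f_i(x) / (P(Z=j) f_j(x)).
Geometric probabilities:
  p_I = 0.1875
  p_II = 0.2464
  p_III = 0.2356
  p_IV = 0.1924
0.034632 / 0.051832 ≈ 0.668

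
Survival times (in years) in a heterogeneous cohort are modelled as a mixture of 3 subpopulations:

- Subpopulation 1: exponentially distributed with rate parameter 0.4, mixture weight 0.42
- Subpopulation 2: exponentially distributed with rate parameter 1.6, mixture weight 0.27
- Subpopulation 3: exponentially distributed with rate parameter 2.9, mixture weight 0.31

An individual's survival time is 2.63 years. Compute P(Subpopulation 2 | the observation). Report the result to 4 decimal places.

Posterior ∝ prior × likelihood, so P(k | x) ∝ P(Z=k) f_k(x); normalise over all components.
Exponential densities:
  f_1 = 0.139695
  f_2 = 0.0238017
  f_3 = 0.00141265
Weight by the priors:
  P(Z=1)·f_1 = 0.42 × 0.139695 = 0.0586721
  P(Z=2)·f_2 = 0.27 × 0.0238017 = 0.00642647
  P(Z=3)·f_3 = 0.31 × 0.00141265 = 0.000437921
Marginal: 0.0586721 + 0.00642647 + 0.000437921 = 0.0655365
So the posterior for Subpopulation 2 is 0.00642647 / 0.0655365 ≈ 0.0981.

0.0981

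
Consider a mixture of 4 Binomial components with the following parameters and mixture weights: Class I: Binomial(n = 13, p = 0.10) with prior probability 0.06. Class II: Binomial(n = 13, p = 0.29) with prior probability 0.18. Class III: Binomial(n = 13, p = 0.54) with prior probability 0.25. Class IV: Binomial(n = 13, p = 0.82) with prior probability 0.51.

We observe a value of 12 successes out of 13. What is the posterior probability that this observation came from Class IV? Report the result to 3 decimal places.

0.992

By Bayes' theorem, P(k | x) = π_k f_k(x) / Σ_j π_j f_j(x).
Component likelihoods at x = 12 successes out of 13:
  p_I = 1.17e-11
  p_II = 3.26571e-06
  p_III = 0.00367643
  p_IV = 0.216263
Prior × likelihood for each component:
  π_I·p_I = 0.06 × 1.17e-11 = 7.02e-13
  π_II·p_II = 0.18 × 3.26571e-06 = 5.87828e-07
  π_III·p_III = 0.25 × 0.00367643 = 0.000919108
  π_IV·p_IV = 0.51 × 0.216263 = 0.110294
Sum: 7.02e-13 + 5.87828e-07 + 0.000919108 + 0.110294 = 0.111214
P(Class IV | data) ≈ 0.992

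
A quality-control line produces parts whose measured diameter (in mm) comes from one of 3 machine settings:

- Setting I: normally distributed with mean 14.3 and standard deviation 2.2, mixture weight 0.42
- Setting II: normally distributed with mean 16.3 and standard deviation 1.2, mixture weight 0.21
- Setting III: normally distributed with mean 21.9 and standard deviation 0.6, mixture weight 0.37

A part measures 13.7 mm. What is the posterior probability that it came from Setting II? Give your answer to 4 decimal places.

0.0834

Apply Bayes' rule: the posterior for each component is proportional to its prior times its likelihood at x.
Evaluate each component's likelihood at the observed value:
  p_I = 0.174717
  p_II = 0.0317939
  p_III = 1.83857e-41
Weight by the priors:
  P(Z=I)·p_I = 0.42 × 0.174717 = 0.0733813
  P(Z=II)·p_II = 0.21 × 0.0317939 = 0.00667671
  P(Z=III)·p_III = 0.37 × 1.83857e-41 = 6.8027e-42
Denominator: 0.0733813 + 0.00667671 + 6.8027e-42 = 0.080058
P(Setting II | data) = 0.00667671 / 0.080058 ≈ 0.0834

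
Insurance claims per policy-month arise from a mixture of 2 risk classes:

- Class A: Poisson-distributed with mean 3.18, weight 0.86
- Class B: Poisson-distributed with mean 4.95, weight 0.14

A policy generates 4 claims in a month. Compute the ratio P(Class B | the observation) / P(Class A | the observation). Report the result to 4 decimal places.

0.1628

The posterior odds equal the prior odds times the likelihood ratio: (π_i/π_j)·(f_i(x)/f_j(x)).
Component likelihoods at x = 4 claims:
  p_A = e^(−3.18)·3.18^4/4! = 0.177191
  p_B = e^(−4.95)·4.95^4/4! = 0.177195
0.0248073 / 0.152384 ≈ 0.1628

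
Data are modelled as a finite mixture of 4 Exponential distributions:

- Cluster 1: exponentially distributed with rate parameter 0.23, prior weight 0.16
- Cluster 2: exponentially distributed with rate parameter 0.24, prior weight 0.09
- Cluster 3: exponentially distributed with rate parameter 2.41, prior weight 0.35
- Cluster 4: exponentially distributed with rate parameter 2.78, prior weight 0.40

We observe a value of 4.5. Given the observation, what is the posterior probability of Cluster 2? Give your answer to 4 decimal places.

Apply Bayes' rule: the posterior for each component is proportional to its prior times its likelihood at x.
Exponential densities:
  L_1 = 0.0817021
  L_2 = 0.0815029
  L_3 = 4.69995e-05
  L_4 = 1.0257e-05
Multiply by the mixture weights:
  π_1·L_1 = 0.16 × 0.0817021 = 0.0130723
  π_2·L_2 = 0.09 × 0.0815029 = 0.00733526
  π_3·L_3 = 0.35 × 4.69995e-05 = 1.64498e-05
  π_4·L_4 = 0.40 × 1.0257e-05 = 4.1028e-06
Normaliser: 0.0130723 + 0.00733526 + 1.64498e-05 + 4.1028e-06 = 0.0204281
So the posterior for Cluster 2 is 0.00733526 / 0.0204281 ≈ 0.3591.

0.3591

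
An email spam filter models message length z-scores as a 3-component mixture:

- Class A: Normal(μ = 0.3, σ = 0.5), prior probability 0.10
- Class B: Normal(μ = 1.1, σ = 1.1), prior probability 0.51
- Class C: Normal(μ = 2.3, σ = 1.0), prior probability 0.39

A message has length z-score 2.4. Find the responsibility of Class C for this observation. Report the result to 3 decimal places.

0.627

Posterior ∝ prior × likelihood, so P(k | x) ∝ w_k f_k(x); normalise over all components.
Normal densities:
  f_A = 0.000117886
  f_B = 0.180397
  f_C = 0.396953
Weight by the priors:
  w_A·f_A = 0.10 × 0.000117886 = 1.17886e-05
  w_B·f_B = 0.51 × 0.180397 = 0.0920024
  w_C·f_C = 0.39 × 0.396953 = 0.154811
Sum: 1.17886e-05 + 0.0920024 + 0.154811 = 0.246826
P(Class C | the observation) = 0.154811 / 0.246826 ≈ 0.627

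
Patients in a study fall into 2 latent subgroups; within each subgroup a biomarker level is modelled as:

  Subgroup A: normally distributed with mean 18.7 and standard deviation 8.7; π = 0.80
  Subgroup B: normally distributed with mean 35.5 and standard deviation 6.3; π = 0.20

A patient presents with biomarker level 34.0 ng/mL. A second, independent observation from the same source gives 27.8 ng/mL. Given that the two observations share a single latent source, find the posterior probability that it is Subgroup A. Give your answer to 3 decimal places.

The responsibility of component k is P(Z=k) f_k(x) divided by Σ_j P(Z=j) f_j(x).
Since both observations come from the same component, the likelihood for component k is f_k(x₁)·f_k(x₂).
  L_A = [(1/(8.7·√(2π)))·exp(−(34.0−18.7)²/(2·8.7²)) = 0.045855·exp(-1.54637) = 0.00976808] × [0.0265349] = 0.000259195
  L_B = [(1/(6.3·√(2π)))·exp(−(34.0−35.5)²/(2·6.3²)) = 0.063324·exp(-0.02834) = 0.0615545] × [0.0300047] = 0.00184692
Weight by the priors:
  P(Z=A)·L_A = 0.80 × 0.000259195 = 0.000207356
  P(Z=B)·L_B = 0.20 × 0.00184692 = 0.000369384
Sum: 0.000207356 + 0.000369384 = 0.00057674
P(Subgroup A | x) ≈ 0.360

0.360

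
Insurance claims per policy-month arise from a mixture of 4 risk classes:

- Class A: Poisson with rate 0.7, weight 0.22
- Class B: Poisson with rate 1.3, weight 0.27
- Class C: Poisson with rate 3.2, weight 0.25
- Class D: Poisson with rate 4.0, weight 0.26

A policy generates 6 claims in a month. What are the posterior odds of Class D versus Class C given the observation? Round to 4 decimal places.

Only the two components matter; the odds are (w_i f_i(x)) / (w_j f_j(x)).
Evaluate each component's likelihood at the observed value:
  L_A = 8.11427e-05
  L_B = 0.00182703
  L_C = 0.060789
  L_D = 0.104196
0.0270909 / 0.0151973 ≈ 1.7826

1.7826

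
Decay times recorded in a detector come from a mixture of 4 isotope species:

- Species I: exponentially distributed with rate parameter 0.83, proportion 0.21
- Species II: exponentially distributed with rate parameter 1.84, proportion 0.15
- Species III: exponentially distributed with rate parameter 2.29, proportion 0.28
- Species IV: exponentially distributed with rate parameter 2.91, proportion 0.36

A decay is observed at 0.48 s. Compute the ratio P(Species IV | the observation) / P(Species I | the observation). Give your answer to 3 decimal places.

Only the two components matter; the odds are (w_i f_i(x)) / (w_j f_j(x)).
Evaluate each component's likelihood at the observed value:
  f_I = 0.557257
  f_II = 0.760762
  f_III = 0.762885
  f_IV = 0.719897
Posterior odds = (w_IV·f_IV) / (w_I·f_I) = (0.36·0.719897) / (0.21·0.557257) = 0.259163 / 0.117024 ≈ 2.215

2.215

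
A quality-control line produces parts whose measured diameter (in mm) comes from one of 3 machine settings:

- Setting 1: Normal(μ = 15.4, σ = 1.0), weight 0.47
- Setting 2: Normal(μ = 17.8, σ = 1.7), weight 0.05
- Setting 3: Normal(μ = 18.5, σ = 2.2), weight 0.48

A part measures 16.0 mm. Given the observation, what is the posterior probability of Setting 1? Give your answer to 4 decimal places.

0.7495

The responsibility of component k is w_k f_k(x) divided by Σ_j w_j f_j(x).
Component likelihoods at x = 16.0 mm:
  p_1 = 0.333225
  p_2 = 0.133973
  p_3 = 0.0950781
Multiply by the mixture weights:
  w_1·p_1 = 0.47 × 0.333225 = 0.156616
  w_2·p_2 = 0.05 × 0.133973 = 0.00669863
  w_3·p_3 = 0.48 × 0.0950781 = 0.0456375
Denominator: 0.156616 + 0.00669863 + 0.0456375 = 0.208952
P(Setting 1 | data) ≈ 0.7495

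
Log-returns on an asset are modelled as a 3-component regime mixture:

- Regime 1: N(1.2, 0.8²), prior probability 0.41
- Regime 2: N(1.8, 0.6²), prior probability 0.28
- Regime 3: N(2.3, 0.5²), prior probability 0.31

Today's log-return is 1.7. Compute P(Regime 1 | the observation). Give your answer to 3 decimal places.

0.356

The responsibility of component k is P(Z=k) f_k(x) divided by Σ_j P(Z=j) f_j(x).
Component likelihoods at x = 1.7:
  f_1 = (1/(0.8·√(2π)))·exp(−(1.7−1.2)²/(2·0.8²)) = 0.498678·exp(-0.19531) = 0.410201
  f_2 = (1/(0.6·√(2π)))·exp(−(1.7−1.8)²/(2·0.6²)) = 0.664904·exp(-0.01389) = 0.655733
  f_3 = (1/(0.5·√(2π)))·exp(−(1.7−2.3)²/(2·0.5²)) = 0.797885·exp(-0.72000) = 0.388372
Weight by the priors:
  P(Z=1)·f_1 = 0.41 × 0.410201 = 0.168182
  P(Z=2)·f_2 = 0.28 × 0.655733 = 0.183605
  P(Z=3)·f_3 = 0.31 × 0.388372 = 0.120395
Sum: 0.168182 + 0.183605 + 0.120395 = 0.472183
Responsibility of Regime 1: 0.168182 / 0.472183 ≈ 0.356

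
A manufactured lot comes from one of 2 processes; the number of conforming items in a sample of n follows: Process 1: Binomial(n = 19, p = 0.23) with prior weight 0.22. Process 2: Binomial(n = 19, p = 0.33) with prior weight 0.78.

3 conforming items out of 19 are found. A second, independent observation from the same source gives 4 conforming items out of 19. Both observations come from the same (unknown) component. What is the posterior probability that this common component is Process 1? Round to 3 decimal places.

The responsibility of component k is w_k f_k(x) divided by Σ_j w_j f_j(x).
Since both observations come from the same component, the likelihood for component k is f_k(x₁)·f_k(x₂).
  p_1 = [C(19,3)·0.23^3·0.77^16 = 969·0.012167·0.0152704 = 0.180036] × [0.215108] = 0.0387271
  p_2 = [C(19,3)·0.33^3·0.67^16 = 969·0.035937·0.00164891 = 0.0574199] × [0.113126] = 0.00649567
Weight by the priors:
  w_1·p_1 = 0.22 × 0.0387271 = 0.00851996
  w_2·p_2 = 0.78 × 0.00649567 = 0.00506662
Sum: 0.00851996 + 0.00506662 = 0.0135866
P(Process 1 | x₁,x₂) = 0.00851996 / 0.0135866 ≈ 0.627

0.627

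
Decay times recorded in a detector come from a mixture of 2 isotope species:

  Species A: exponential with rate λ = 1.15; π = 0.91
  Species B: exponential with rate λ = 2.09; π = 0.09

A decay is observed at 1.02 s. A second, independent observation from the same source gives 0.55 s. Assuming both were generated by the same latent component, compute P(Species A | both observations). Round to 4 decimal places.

The responsibility of component k is w_k f_k(x) divided by Σ_j w_j f_j(x).
Since both observations come from the same component, the likelihood for component k is f_k(x₁)·f_k(x₂).
  f_A = [0.355853] × [0.610951] = 0.217409
  f_B = [0.247923] × [0.662102] = 0.16415
Weight by the priors:
  w_A·f_A = 0.91 × 0.217409 = 0.197842
  w_B·f_B = 0.09 × 0.16415 = 0.0147735
Denominator: 0.197842 + 0.0147735 = 0.212615
So the posterior for Species A is 0.197842 / 0.212615 ≈ 0.9305.

0.9305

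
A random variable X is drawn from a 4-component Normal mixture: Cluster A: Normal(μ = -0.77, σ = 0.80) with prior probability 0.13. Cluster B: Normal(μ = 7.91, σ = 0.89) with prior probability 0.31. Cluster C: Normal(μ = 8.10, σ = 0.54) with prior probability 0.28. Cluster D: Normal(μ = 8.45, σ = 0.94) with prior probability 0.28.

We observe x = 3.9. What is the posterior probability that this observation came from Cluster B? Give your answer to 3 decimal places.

The responsibility of component k is P(Z=k) f_k(x) divided by Σ_j P(Z=j) f_j(x).
Component likelihoods at x = 3.9:
  L_A = 1.98711e-08
  L_B = 1.75106e-05
  L_C = 5.40068e-14
  L_D = 3.46803e-06
Weight by the priors:
  P(Z=A)·L_A = 0.13 × 1.98711e-08 = 2.58325e-09
  P(Z=B)·L_B = 0.31 × 1.75106e-05 = 5.4283e-06
  P(Z=C)·L_C = 0.28 × 5.40068e-14 = 1.51219e-14
  P(Z=D)·L_D = 0.28 × 3.46803e-06 = 9.71049e-07
Denominator: 2.58325e-09 + 5.4283e-06 + 1.51219e-14 + 9.71049e-07 = 6.40193e-06
P(Cluster B | data) = 5.4283e-06 / 6.40193e-06 ≈ 0.848

0.848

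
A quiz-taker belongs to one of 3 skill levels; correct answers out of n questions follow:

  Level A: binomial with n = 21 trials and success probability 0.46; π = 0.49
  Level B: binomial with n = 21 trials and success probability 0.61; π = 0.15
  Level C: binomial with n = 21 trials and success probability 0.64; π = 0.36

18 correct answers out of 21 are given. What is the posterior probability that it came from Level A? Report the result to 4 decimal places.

By Bayes' theorem, P(k | x) = π_k f_k(x) / Σ_j π_j f_j(x).
Binomial probabilities:
  f_A = 0.000178104
  f_B = 0.010789
  f_C = 0.0201372
Unnormalised posteriors:
  π_A·f_A = 0.49 × 0.000178104 = 8.7271e-05
  π_B·f_B = 0.15 × 0.010789 = 0.00161835
  π_C·f_C = 0.36 × 0.0201372 = 0.00724939
Marginal: 8.7271e-05 + 0.00161835 + 0.00724939 = 0.00895501
So the posterior for Level A is 8.7271e-05 / 0.00895501 ≈ 0.0097.

0.0097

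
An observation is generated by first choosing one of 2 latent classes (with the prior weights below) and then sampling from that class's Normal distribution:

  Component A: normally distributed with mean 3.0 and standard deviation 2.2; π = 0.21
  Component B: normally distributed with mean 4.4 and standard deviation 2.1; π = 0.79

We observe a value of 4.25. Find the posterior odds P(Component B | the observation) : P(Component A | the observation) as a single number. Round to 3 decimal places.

4.620

The posterior odds equal the prior odds times the likelihood ratio: (P(Z=i)/P(Z=j))·(f_i(x)/f_j(x)).
Normal densities:
  L_A = (1/(2.2·√(2π)))·exp(−(4.25−3.0)²/(2·2.2²)) = 0.181337·exp(-0.16142) = 0.154307
  L_B = (1/(2.1·√(2π)))·exp(−(4.25−4.4)²/(2·2.1²)) = 0.189973·exp(-0.00255) = 0.189489
Posterior odds = (P(Z=B)·L_B) / (P(Z=A)·L_A) = (0.79·0.189489) / (0.21·0.154307) = 0.149696 / 0.0324045 ≈ 4.620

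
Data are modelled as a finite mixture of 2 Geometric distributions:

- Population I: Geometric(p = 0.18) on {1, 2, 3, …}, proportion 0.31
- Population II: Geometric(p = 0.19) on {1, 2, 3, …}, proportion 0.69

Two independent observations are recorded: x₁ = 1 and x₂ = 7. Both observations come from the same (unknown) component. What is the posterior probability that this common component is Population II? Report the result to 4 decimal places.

0.6973

By Bayes' theorem, P(k | x) = π_k f_k(x) / Σ_j π_j f_j(x).
Since both observations come from the same component, the likelihood for component k is f_k(x₁)·f_k(x₂).
  p_I = [0.18·(1−0.18)^0 = 0.18·1 = 0.18] × [0.0547212] = 0.00984982
  p_II = [0.19·(1−0.19)^0 = 0.19·1 = 0.19] × [0.0536616] = 0.0101957
Multiply by the mixture weights:
  π_I·p_I = 0.31 × 0.00984982 = 0.00305344
  π_II·p_II = 0.69 × 0.0101957 = 0.00703504
Denominator: 0.00305344 + 0.00703504 = 0.0100885
P(Population II | data) ≈ 0.6973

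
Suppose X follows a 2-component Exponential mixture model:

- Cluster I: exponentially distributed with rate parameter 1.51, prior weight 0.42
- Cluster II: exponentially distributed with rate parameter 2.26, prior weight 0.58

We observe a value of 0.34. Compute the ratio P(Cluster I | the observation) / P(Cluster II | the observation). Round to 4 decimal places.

Only the two components matter; the odds are (π_i f_i(x)) / (π_j f_j(x)).
Component likelihoods at x = 0.34:
  p_I = 1.51·e^(−1.51·0.34) = 1.51·e^(−0.5134) = 0.903671
  p_II = 2.26·e^(−2.26·0.34) = 2.26·e^(−0.7684) = 1.04809
0.379542 / 0.607889 ≈ 0.6244

0.6244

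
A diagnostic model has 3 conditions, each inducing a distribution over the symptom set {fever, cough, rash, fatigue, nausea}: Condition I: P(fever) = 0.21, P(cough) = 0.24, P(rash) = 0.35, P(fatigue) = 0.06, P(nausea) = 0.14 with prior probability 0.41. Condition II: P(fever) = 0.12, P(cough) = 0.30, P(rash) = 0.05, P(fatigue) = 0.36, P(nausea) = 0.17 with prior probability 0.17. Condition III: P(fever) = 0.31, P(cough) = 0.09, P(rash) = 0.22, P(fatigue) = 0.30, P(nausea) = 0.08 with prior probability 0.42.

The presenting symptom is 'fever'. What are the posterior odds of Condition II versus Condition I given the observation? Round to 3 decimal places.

0.237

Since P(k|x) ∝ w_k f_k(x), the posterior odds are w_i f_i(x) / (w_j f_j(x)).
Evaluate each component's likelihood at the observed value:
  p_I = P(fever | comp) = 0.21
  p_II = P(fever | comp) = 0.12
  p_III = P(fever | comp) = 0.31
Posterior odds = (w_II·p_II) / (w_I·p_I) = (0.17·0.12) / (0.41·0.21) = 0.0204 / 0.0861 ≈ 0.237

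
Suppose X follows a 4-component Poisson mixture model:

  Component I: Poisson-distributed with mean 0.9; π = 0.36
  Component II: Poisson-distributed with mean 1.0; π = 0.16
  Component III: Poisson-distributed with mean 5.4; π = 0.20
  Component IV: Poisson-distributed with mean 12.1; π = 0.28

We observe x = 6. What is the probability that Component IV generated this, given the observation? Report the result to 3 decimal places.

0.178

By Bayes' theorem, P(k | x) = π_k f_k(x) / Σ_j π_j f_j(x).
Component likelihoods at x = 6:
  f_I = e^(−0.9)·0.9^6/6! = 0.000300094
  f_II = e^(−1.0)·1.0^6/6! = 0.000510944
  f_III = e^(−5.4)·5.4^6/6! = 0.155539
  f_IV = e^(−12.1)·12.1^6/6! = 0.0242335
Multiply by the mixture weights:
  π_I·f_I = 0.36 × 0.000300094 = 0.000108034
  π_II·f_II = 0.16 × 0.000510944 = 8.1751e-05
  π_III·f_III = 0.20 × 0.155539 = 0.0311078
  π_IV·f_IV = 0.28 × 0.0242335 = 0.00678539
Normaliser: 0.000108034 + 8.1751e-05 + 0.0311078 + 0.00678539 = 0.038083
So the posterior for Component IV is 0.00678539 / 0.038083 ≈ 0.178.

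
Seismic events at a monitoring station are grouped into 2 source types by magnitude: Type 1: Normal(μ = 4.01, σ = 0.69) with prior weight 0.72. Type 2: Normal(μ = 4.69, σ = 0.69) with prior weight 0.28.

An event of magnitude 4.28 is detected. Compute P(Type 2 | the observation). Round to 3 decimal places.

Posterior ∝ prior × likelihood, so P(k | x) ∝ w_k f_k(x); normalise over all components.
Component likelihoods at x = 4.28:
  p_1 = 0.535564
  p_2 = 0.484609
Unnormalised posteriors:
  w_1·p_1 = 0.72 × 0.535564 = 0.385606
  w_2·p_2 = 0.28 × 0.484609 = 0.13569
Denominator: 0.385606 + 0.13569 = 0.521297
P(Type 2 | the observation) = 0.13569 / 0.521297 ≈ 0.260

0.260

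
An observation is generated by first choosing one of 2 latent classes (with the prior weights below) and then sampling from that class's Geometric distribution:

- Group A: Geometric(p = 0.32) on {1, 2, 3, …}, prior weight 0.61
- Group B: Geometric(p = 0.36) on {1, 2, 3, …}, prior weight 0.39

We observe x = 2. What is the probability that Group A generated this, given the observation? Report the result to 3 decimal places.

Posterior ∝ prior × likelihood, so P(k | x) ∝ w_k f_k(x); normalise over all components.
Geometric probabilities:
  L_A = 0.32·(1−0.32)^1 = 0.32·0.68 = 0.2176
  L_B = 0.36·(1−0.36)^1 = 0.36·0.64 = 0.2304
Weight by the priors:
  w_A·L_A = 0.61 × 0.2176 = 0.132736
  w_B·L_B = 0.39 × 0.2304 = 0.089856
Marginal: 0.132736 + 0.089856 = 0.222592
P(Group A | x) ≈ 0.596

0.596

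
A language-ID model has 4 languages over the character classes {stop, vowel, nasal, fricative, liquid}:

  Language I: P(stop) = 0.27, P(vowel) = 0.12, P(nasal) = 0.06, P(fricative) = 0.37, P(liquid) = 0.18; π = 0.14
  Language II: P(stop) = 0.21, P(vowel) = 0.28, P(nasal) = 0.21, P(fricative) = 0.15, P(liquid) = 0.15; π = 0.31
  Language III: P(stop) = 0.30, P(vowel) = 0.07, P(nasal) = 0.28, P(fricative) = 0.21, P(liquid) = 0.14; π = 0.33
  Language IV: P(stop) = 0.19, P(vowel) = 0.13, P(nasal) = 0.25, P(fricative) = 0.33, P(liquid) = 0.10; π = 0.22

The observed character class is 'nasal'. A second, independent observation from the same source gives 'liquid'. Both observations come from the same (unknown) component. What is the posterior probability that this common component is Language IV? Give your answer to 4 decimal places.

0.1851

P(component k | x) = π_k·f_k(x) / marginal(x), where marginal(x) = Σ_j π_j·f_j(x).
Since both observations come from the same component, the likelihood for component k is f_k(x₁)·f_k(x₂).
  L_I = [0.06] × [0.18] = 0.0108
  L_II = [0.21] × [0.15] = 0.0315
  L_III = [0.28] × [0.14] = 0.0392
  L_IV = [0.25] × [0.1] = 0.025
Prior × likelihood for each component:
  π_I·L_I = 0.14 × 0.0108 = 0.001512
  π_II·L_II = 0.31 × 0.0315 = 0.009765
  π_III·L_III = 0.33 × 0.0392 = 0.012936
  π_IV·L_IV = 0.22 × 0.025 = 0.0055
Sum: 0.001512 + 0.009765 + 0.012936 + 0.0055 = 0.029713
P(Language IV | data) = 0.0055 / 0.029713 ≈ 0.1851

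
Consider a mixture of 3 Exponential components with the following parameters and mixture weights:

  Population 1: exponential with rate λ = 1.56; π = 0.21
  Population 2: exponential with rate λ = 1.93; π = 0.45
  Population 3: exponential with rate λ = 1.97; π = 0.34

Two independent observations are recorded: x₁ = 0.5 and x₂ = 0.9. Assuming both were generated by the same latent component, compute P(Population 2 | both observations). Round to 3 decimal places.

0.443

By Bayes' theorem, P(k | x) = P(Z=k) f_k(x) / Σ_j P(Z=j) f_j(x).
Since both observations come from the same component, the likelihood for component k is f_k(x₁)·f_k(x₂).
  f_1 = [1.56·e^(−1.56·0.5) = 1.56·e^(−0.7800) = 0.715113] × [0.383156] = 0.274
  f_2 = [1.93·e^(−1.93·0.5) = 1.93·e^(−0.9650) = 0.735298] × [0.339772] = 0.249834
  f_3 = [1.97·e^(−1.97·0.5) = 1.97·e^(−0.9850) = 0.735675] × [0.334551] = 0.246121
Unnormalised posteriors:
  P(Z=1)·f_1 = 0.21 × 0.274 = 0.0575399
  P(Z=2)·f_2 = 0.45 × 0.249834 = 0.112425
  P(Z=3)·f_3 = 0.34 × 0.246121 = 0.0836811
Denominator: 0.0575399 + 0.112425 + 0.0836811 = 0.253646
P(Population 2 | data) = 0.112425 / 0.253646 ≈ 0.443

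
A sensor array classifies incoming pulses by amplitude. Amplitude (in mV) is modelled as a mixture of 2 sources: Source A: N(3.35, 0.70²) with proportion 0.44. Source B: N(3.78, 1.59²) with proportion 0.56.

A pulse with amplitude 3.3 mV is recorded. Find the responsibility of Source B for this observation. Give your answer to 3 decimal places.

0.349

P(component k | x) = P(Z=k)·f_k(x) / marginal(x), where marginal(x) = Σ_j P(Z=j)·f_j(x).
Component likelihoods at x = 3.3 mV:
  f_A = 0.568466
  f_B = 0.23973
Prior × likelihood for each component:
  P(Z=A)·f_A = 0.44 × 0.568466 = 0.250125
  P(Z=B)·f_B = 0.56 × 0.23973 = 0.134249
Normaliser: 0.250125 + 0.134249 = 0.384374
P(Source B | data) ≈ 0.349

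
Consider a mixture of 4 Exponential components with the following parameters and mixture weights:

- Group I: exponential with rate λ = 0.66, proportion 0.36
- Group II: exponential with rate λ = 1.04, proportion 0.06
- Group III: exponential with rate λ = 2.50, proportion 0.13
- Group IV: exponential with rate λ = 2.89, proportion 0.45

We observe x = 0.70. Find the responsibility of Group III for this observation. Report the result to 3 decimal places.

0.138

P(component k | x) = w_k·f_k(x) / marginal(x), where marginal(x) = Σ_j w_j·f_j(x).
Exponential densities:
  f_I = 0.66·e^(−0.66·0.70) = 0.66·e^(−0.4620) = 0.415815
  f_II = 1.04·e^(−1.04·0.70) = 1.04·e^(−0.7280) = 0.502189
  f_III = 2.50·e^(−2.50·0.70) = 2.50·e^(−1.7500) = 0.434435
  f_IV = 2.89·e^(−2.89·0.70) = 2.89·e^(−2.0230) = 0.382226
Weight by the priors:
  w_I·f_I = 0.36 × 0.415815 = 0.149693
  w_II·f_II = 0.06 × 0.502189 = 0.0301313
  w_III·f_III = 0.13 × 0.434435 = 0.0564765
  w_IV·f_IV = 0.45 × 0.382226 = 0.172002
Sum: 0.149693 + 0.0301313 + 0.0564765 + 0.172002 = 0.408303
So the posterior for Group III is 0.0564765 / 0.408303 ≈ 0.138.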